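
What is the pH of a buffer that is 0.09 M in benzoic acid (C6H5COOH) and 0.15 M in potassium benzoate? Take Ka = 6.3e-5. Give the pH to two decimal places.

pH = 4.42

pKa = −log(6.3 × 10^-5) = 4.201
Henderson–Hasselbalch: pH = pKa + log([C6H5COO-]/[C6H5COOH]) = 4.201 + log(0.15/0.09)
pH = 4.201 + (+0.222) = 4.42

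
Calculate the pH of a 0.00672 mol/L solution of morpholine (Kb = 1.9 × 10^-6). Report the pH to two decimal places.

C4H8ONH + H2O ⇌ C4H8ONH2+ + OH-
Kb = x²/(0.00672 − x) = 1.9 × 10^-6
Since Kb ≪ C₀, x ≈ √(Kb·C₀) = 1.13 × 10^-4 M.
pOH = 3.95, so pH = 14.00 − pOH = 10.05

pH = 10.05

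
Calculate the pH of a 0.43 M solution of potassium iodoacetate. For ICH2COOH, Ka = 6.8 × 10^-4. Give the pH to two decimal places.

ICH2COO- is the conjugate base of the weak acid ICH2COOH.
Kb = Kw/Ka = 1.0×10^-14 / 6.8 × 10^-4 = 1.47 × 10^-11
Kb = x²/(0.43 − x) = 1.47 × 10^-11
Since Kb ≪ C₀, x ≈ √(Kb·C₀) = 2.51 × 10^-6 M.
pOH = −log(2.51 × 10^-6) = 5.60; pH = 14.00 − 5.60 = 8.40

pH = 8.40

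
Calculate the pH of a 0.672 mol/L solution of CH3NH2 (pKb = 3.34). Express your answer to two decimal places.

CH3NH2 + H2O ⇌ CH3NH3+ + OH-
Kb = 10^(−3.34) = 4.57 × 10^-4
From the ICE table, Kb = x²/(0.672 − x) = 4.57 × 10^-4.
Neglecting x in the denominator: x = √(4.57 × 10^-4 × 0.672) = 1.75 × 10^-2 M
(x/C₀ = 2.6% < 5%, so the approximation holds.)
pOH = −log(1.75 × 10^-2) = 1.76; pH = 14.00 − 1.76 = 12.24

pH = 12.24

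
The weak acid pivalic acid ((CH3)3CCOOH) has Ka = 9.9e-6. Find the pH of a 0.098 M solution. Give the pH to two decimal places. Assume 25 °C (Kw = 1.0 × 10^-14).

(CH3)3CCOOH ⇌ (CH3)3CCOO- + H+
From the ICE table, Ka = [H+]²/(0.098 − [H+]) = 9.9 × 10^-6.
Since Ka ≪ C₀, [H+] ≈ √(Ka·C₀) = 9.85 × 10^-4 M.
([H+]/C₀ = 1% < 5%, so the approximation holds.)
pH = −log[H+] = −log(9.85 × 10^-4) = 3.01

pH = 3.01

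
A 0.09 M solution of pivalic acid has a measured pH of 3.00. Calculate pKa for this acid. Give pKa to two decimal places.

[H+] = 10^(-3.00) = 1.00 × 10^-3 M
At equilibrium [HA] = 0.09 − 1.00 × 10^-3 = 8.90 × 10^-2 M
Ka = [H+][A-]/[HA] = (1.00 × 10^-3)² / 8.90 × 10^-2 = 1.12 × 10^-5
pKa = -log(1.12 × 10^-5) = 4.95

pKa = 4.95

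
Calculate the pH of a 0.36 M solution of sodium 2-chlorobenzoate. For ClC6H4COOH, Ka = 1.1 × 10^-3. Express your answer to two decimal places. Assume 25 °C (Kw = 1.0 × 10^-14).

ClC6H4COO- is the conjugate base of the weak acid ClC6H4COOH.
Kb = Kw/Ka = 1.0×10^-14 / 1.1 × 10^-3 = 9.09 × 10^-12
Kb = [OH-]²/(0.36 − [OH-]) = 9.09 × 10^-12
Since Kb ≪ C₀, [OH-] ≈ √(Kb·C₀) = 1.81 × 10^-6 M.
([OH-]/C₀ = 0.0005% < 5%, so the approximation holds.)
pOH = −log(1.81 × 10^-6) = 5.74; pH = 14.00 − 5.74 = 8.26

pH = 8.26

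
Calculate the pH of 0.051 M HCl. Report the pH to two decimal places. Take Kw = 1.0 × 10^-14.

HCl is a strong acid and dissociates completely, so [H+] = 0.051 M.
pH = -log(0.051) = 1.29

pH = 1.29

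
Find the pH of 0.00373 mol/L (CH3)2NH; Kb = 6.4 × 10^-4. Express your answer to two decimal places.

pH = 11.10

(CH3)2NH + H2O ⇌ (CH3)2NH2+ + OH-
From the ICE table, Kb = [OH-]²/(0.00373 − [OH-]) = 6.4 × 10^-4.
Here C₀/Kb ≈ 5.83, so the small-[OH-] approximation fails. Use the quadratic:
[OH-] = (−Kb + √(Kb² + 4·Kb·C₀))/2 = 1.26 × 10^-3 M
pOH = 2.90, so pH = 14.00 − pOH = 11.10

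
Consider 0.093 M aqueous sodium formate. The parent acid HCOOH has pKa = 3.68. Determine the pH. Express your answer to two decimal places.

pH = 8.32

HCOO- is the conjugate base of the weak acid HCOOH.
Ka = 10^(−3.68) = 2.09 × 10^-4
Kb = Kw/Ka = 1.0×10^-14 / 2.09 × 10^-4 = 4.78 × 10^-11
From the ICE table, Kb = [OH-]²/(0.093 − [OH-]) = 4.78 × 10^-11.
Since Kb ≪ C₀, [OH-] ≈ √(Kb·C₀) = 2.11 × 10^-6 M.
Check: 0.0023% ionized — well under 5%, approximation valid.
pOH = −log(2.11 × 10^-6) = 5.68; pH = 14.00 − 5.68 = 8.32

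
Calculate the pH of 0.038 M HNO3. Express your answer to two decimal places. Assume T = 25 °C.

HNO3 is a strong acid and dissociates completely, so [H+] = 0.038 M.
pH = -log(0.038) = 1.42

pH = 1.42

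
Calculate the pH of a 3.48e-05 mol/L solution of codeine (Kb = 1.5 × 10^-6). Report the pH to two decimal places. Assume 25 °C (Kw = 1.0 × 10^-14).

C18H21NO3 + H2O ⇌ C18H22NO3+ + OH-
Kb = x²/(3.48e-05 − x) = 1.5 × 10^-6
x is not negligible relative to C₀; solve x² + 1.5e-06·x − 5.22e-11 = 0.
x = [−1.5e-06 + √(1.5e-06² + 2.09e-10)]/2 = 6.51 × 10^-6 M
pOH = 5.19, so pH = 14.00 − pOH = 8.81

pH = 8.81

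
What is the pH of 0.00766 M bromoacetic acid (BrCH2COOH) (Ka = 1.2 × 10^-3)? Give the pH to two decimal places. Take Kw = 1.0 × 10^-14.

BrCH2COOH ⇌ BrCH2COO- + H+
Ka = x²/(0.00766 − x) = 1.2 × 10^-3
The 5% rule fails; solving x² + Ka·x − Ka·C₀ = 0 exactly:
x = (−Ka + √(Ka² + 4·Ka·C₀))/2 = 2.49 × 10^-3 M
pH = −log(2.49 × 10^-3) = 2.60

pH = 2.60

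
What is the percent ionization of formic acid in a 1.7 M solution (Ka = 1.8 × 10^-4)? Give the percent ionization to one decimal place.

1.0%

HCOOH ⇌ HCOO- + H+; let x = [H+] at equilibrium.
x ≈ √(Ka·C₀) = √(1.8 × 10^-4 × 1.7) = 1.75 × 10^-2 M
Fraction ionized = 1.75 × 10^-2 / 1.7 = 0.0103 → 1.0%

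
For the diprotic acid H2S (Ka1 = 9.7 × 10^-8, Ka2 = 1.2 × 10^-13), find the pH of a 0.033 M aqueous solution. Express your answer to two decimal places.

Ka1 ≫ Ka2, so treat the first dissociation as the only significant source of H+.
Ka1 = x²/(0.033 − x) = 9.7 × 10^-8
x ≈ √(9.7 × 10^-8 × 0.033) = 5.66 × 10^-5 M
pH = −log(5.66 × 10^-5) = 4.25

pH = 4.25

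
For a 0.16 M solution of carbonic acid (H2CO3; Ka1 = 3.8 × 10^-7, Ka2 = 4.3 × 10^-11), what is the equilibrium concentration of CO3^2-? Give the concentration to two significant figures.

First ionization gives [H+] ≈ [HCO3-] = 2.47 × 10^-4 M.
Second step: Ka2 = [H+][CO3^2-]/[HCO3-] ≈ [CO3^2-] (since [H+] ≈ [HCO3-]).
So [CO3^2-] ≈ Ka2.

4.3 × 10^-11 M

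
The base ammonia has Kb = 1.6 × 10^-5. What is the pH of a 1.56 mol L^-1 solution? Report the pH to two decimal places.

pH = 11.70

NH3 + H2O ⇌ NH4+ + OH-
From the ICE table, Kb = [OH-]²/(1.56 − [OH-]) = 1.6 × 10^-5.
Assume [OH-] ≪ 1.56: [OH-] ≈ √(1.6 × 10^-5 × 1.56) = 5.00 × 10^-3 M
Check: 0.32% ionized — well under 5%, approximation valid.
pOH = 2.30, so pH = 14.00 − pOH = 11.70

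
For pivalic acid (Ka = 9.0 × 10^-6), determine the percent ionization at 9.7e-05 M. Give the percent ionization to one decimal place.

(CH3)3CCOOH ⇌ (CH3)3CCOO- + H+; let x = [H+] at equilibrium.
Solve x² + 9e-06x − 8.73e-10 = 0 → x = 2.54 × 10^-5 M
% ionization = x/C₀ × 100% = 2.54 × 10^-5/9.7e-05 × 100% = 26.2%

26.2%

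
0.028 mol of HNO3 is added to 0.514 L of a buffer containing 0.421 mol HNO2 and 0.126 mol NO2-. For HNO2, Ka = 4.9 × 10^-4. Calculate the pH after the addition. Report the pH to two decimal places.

Added H+ converts NO2- to HNO2: HNO2 → 0.449 mol, NO2- → 0.098 mol.
pKa = −log(4.9 × 10^-4) = 3.310
Henderson–Hasselbalch with mole ratio 0.098/0.449: pH = 3.310 + (-0.661)

pH = 2.65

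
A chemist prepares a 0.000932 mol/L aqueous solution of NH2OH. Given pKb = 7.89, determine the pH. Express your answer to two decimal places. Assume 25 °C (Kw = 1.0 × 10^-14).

pH = 8.54

NH2OH + H2O ⇌ NH3OH+ + OH-
Kb = 10^(−7.89) = 1.29 × 10^-8
Kb = x²/(0.000932 − x) = 1.29 × 10^-8
Neglecting x in the denominator: x = √(1.29 × 10^-8 × 0.000932) = 3.47 × 10^-6 M
Check: 0.37% ionized — well under 5%, approximation valid.
pOH = 5.46, so pH = 14.00 − pOH = 8.54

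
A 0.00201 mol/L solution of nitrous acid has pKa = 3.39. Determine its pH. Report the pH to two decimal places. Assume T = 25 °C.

pH = 3.14

HNO2 ⇌ NO2- + H+
Ka = 10^(−3.39) = 4.07 × 10^-4
Ka = x²/(0.00201 − x) = 4.07 × 10^-4
Here C₀/Ka ≈ 4.94, so the small-x approximation fails. Use the quadratic:
x = (−Ka + √(Ka² + 4·Ka·C₀))/2 = 7.24 × 10^-4 M
pH = −log[H+] = −log(7.24 × 10^-4) = 3.14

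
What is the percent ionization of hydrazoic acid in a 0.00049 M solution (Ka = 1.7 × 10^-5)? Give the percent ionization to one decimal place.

HN3 ⇌ N3- + H+; let x = [H+] at equilibrium.
Solve x² + 1.7e-05x − 8.33e-09 = 0 → x = 8.32 × 10^-5 M
Fraction ionized = 8.32 × 10^-5 / 0.00049 = 0.1698 → 17.0%

17.0%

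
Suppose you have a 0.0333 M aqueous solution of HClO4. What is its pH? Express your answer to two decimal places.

HClO4 is a strong acid and dissociates completely, so [H+] = 0.0333 M.
pH = -log(0.0333) = 1.48

pH = 1.48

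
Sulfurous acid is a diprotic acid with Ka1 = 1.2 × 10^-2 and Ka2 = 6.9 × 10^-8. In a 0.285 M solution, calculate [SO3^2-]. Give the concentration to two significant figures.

6.9 × 10^-8 M

First ionization gives [H+] ≈ [HSO3-] = 5.28 × 10^-2 M.
Second step: Ka2 = [H+][SO3^2-]/[HSO3-] ≈ [SO3^2-] (since [H+] ≈ [HSO3-]).
So [SO3^2-] ≈ Ka2.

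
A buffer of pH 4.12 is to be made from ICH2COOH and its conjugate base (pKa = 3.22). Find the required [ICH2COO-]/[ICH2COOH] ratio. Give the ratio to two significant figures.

ratio = 7.9

pH = pKa + log(r) ⇒ log(r) = 4.12 − 3.22 = +0.90
r = [ICH2COO-]/[ICH2COOH] = 10^(+0.90) = 7.94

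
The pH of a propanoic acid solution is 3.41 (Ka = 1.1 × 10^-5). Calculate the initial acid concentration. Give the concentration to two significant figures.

[H+] = 10^(-3.41) = 3.89 × 10^-4 M = x
Ka = x²/(C₀ − x) ⇒ C₀ = x + x²/Ka
C₀ = 3.89 × 10^-4 + (3.89 × 10^-4)²/(1.1 × 10^-5) = 1.41 × 10^-2 M

C₀ = 1.4 × 10^-2 M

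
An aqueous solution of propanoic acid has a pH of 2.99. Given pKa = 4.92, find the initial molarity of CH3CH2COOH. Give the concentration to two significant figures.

[H+] = 10^(-2.99) = 1.02 × 10^-3 M = x
Ka = 10^(−4.92) = 1.20 × 10^-5
Ka = x²/(C₀ − x) ⇒ C₀ = x + x²/Ka
C₀ = 1.02 × 10^-3 + (1.02 × 10^-3)²/(1.20 × 10^-5) = 8.77 × 10^-2 M

C₀ = 8.8 × 10^-2 M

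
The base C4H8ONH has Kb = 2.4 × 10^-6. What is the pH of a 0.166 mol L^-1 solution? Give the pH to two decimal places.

C4H8ONH + H2O ⇌ C4H8ONH2+ + OH-
Let x = [OH-] at equilibrium. Kb = x²/(0.166 − x).
Since Kb ≪ C₀, x ≈ √(Kb·C₀) = 6.31 × 10^-4 M.
Check: 0.38% ionized — well under 5%, approximation valid.
pOH = −log(6.31 × 10^-4) = 3.20; pH = 14.00 − 3.20 = 10.80

pH = 10.80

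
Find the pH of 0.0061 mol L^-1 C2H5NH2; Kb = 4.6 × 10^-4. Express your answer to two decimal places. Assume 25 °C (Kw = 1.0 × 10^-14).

C2H5NH2 + H2O ⇌ C2H5NH3+ + OH-
Let x = [OH-] at equilibrium. Kb = x²/(0.0061 − x).
x is not negligible relative to C₀; solve x² + 0.00046·x − 2.81e-06 = 0.
x = (−Kb + √(Kb² + 4·Kb·C₀))/2 = 1.46 × 10^-3 M
pOH = −log(1.46 × 10^-3) = 2.84; pH = 14.00 − 2.84 = 11.16

pH = 11.16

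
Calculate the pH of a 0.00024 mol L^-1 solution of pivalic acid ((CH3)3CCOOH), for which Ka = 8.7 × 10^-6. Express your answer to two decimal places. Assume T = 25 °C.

pH = 4.38

(CH3)3CCOOH ⇌ (CH3)3CCOO- + H+
Ka = [H+]²/(0.00024 − [H+]) = 8.7 × 10^-6
Here C₀/Ka ≈ 27.6, so the small-[H+] approximation fails. Use the quadratic:
[H+] = [−8.7e-06 + √(8.7e-06² + 8.35e-09)]/2 = 4.16 × 10^-5 M
pH = −log[H+] = −log(4.16 × 10^-5) = 4.38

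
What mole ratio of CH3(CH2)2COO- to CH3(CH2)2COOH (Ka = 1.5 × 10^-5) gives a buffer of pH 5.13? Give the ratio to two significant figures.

ratio = 2.0

pKa = -log(1.5 × 10^-5) = 4.824
pH = pKa + log(r) ⇒ log(r) = 5.13 − 4.824 = +0.306
r = [CH3(CH2)2COO-]/[CH3(CH2)2COOH] = 10^(+0.306) = 2.02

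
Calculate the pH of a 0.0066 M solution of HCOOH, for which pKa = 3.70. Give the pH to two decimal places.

pH = 2.98

HCOOH ⇌ HCOO- + H+
Ka = 10^(−3.70) = 2.00 × 10^-4
Ka = [H+]²/(0.0066 − [H+]) = 2.00 × 10^-4
[H+] is not negligible relative to C₀; solve [H+]² + 0.0002·[H+] − 1.32e-06 = 0.
[H+] = (−Ka + √(Ka² + 4·Ka·C₀))/2 = 1.05 × 10^-3 M
pH = −log[H+] = −log(1.05 × 10^-3) = 2.98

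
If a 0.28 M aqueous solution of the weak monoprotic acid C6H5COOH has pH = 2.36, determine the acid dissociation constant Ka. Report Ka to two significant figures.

Ka = 6.9 × 10^-5

[H+] = 10^(-2.36) = 4.37 × 10^-3 M
At equilibrium [HA] = 0.28 − 4.37 × 10^-3 = 2.76 × 10^-1 M
Ka = [H+][A-]/[HA] = (4.37 × 10^-3)² / 2.76 × 10^-1 = 6.9 × 10^-5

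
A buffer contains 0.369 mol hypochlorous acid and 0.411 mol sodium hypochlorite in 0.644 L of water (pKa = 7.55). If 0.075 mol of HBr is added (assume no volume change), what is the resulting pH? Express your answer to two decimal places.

After neutralization: n(HOCl) = 0.444 mol, n(OCl-) = 0.336 mol.
pH = pKa + log(n_OCl-/n_HOCl) = 7.55 + log(0.336/0.444) = 7.55 + (-0.121)

pH = 7.43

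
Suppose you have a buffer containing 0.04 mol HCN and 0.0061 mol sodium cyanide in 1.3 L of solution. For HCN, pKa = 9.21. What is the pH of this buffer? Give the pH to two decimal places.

pH = pKa + log([A⁻]/[HA]) = 9.21 + log(0.0061/0.04)
pH = 9.21 + (-0.817) = 8.39

pH = 8.39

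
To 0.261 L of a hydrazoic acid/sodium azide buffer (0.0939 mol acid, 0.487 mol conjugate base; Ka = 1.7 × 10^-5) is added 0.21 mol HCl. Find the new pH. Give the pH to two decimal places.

After neutralization: n(HN3) = 0.304 mol, n(N3-) = 0.277 mol.
pKa = −log(1.7 × 10^-5) = 4.770
pH = pKa + log(n_N3-/n_HN3) = 4.770 + log(0.277/0.304) = 4.770 + (-0.040)

pH = 4.73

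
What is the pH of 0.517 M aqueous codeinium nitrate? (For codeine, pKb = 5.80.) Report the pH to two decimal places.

C18H22NO3+ is the conjugate acid of the weak base C18H21NO3.
Kb = 10^(−5.80) = 1.58 × 10^-6
Ka = Kw/Kb = 1.0×10^-14 / 1.58 × 10^-6 = 6.33 × 10^-9
From the ICE table, Ka = x²/(0.517 − x) = 6.33 × 10^-9.
Assume x ≪ 0.517: x ≈ √(6.33 × 10^-9 × 0.517) = 5.72 × 10^-5 M
(x/C₀ = 0.011% < 5%, so the approximation holds.)
pH = −log(5.72 × 10^-5) = 4.24

pH = 4.24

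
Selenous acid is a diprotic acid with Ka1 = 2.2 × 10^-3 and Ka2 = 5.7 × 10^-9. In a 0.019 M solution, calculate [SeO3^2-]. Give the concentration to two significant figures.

First ionization gives [H+] ≈ [HSeO3-] = 5.46 × 10^-3 M.
Second step: Ka2 = [H+][SeO3^2-]/[HSeO3-] ≈ [SeO3^2-] (since [H+] ≈ [HSeO3-]).
So [SeO3^2-] ≈ Ka2.

5.7 × 10^-9 M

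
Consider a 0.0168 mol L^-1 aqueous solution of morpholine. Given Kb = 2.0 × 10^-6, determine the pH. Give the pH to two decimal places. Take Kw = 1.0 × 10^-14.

pH = 10.26

C4H8ONH + H2O ⇌ C4H8ONH2+ + OH-
Kb = x²/(0.0168 − x) = 2.0 × 10^-6
Since Kb ≪ C₀, x ≈ √(Kb·C₀) = 1.83 × 10^-4 M.
(x/C₀ = 1.1% < 5%, so the approximation holds.)
pOH = 3.74, so pH = 14.00 − pOH = 10.26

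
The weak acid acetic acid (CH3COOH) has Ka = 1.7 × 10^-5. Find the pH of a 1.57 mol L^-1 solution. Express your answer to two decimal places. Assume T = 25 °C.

pH = 2.29

CH3COOH ⇌ CH3COO- + H+
From the ICE table, Ka = x²/(1.57 − x) = 1.7 × 10^-5.
Since Ka ≪ C₀, x ≈ √(Ka·C₀) = 5.17 × 10^-3 M.
pH = −log[H+] = −log(5.17 × 10^-3) = 2.29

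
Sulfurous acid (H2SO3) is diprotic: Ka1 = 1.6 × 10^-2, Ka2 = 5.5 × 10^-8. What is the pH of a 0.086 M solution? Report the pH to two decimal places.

pH = 1.52

Ka1 ≫ Ka2, so treat the first dissociation as the only significant source of H+.
Ka1 = x²/(0.086 − x) = 1.6 × 10^-2
Solving the quadratic: x = (−Ka1 + √(Ka1² + 4·Ka1·C₀))/2 = 2.99 × 10^-2 M
pH = −log(2.99 × 10^-2) = 1.52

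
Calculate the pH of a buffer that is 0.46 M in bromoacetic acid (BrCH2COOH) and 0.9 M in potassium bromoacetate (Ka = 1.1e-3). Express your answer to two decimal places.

pKa = −log(1.1 × 10^-3) = 2.959
pH = pKa + log([A⁻]/[HA]) = 2.959 + log(0.9/0.46)
pH = 2.959 + (+0.291) = 3.25

pH = 3.25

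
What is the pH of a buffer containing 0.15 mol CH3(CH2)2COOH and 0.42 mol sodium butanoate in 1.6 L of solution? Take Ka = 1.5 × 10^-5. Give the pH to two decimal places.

pH = 5.27

pKa = −log(1.5 × 10^-5) = 4.824
Using pH = pKa + log([base]/[acid]) with [base]/[acid] = 0.42/0.15:
pH = 4.824 + (+0.447) = 5.27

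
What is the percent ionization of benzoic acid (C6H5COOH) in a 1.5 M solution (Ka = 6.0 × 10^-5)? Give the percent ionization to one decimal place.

C6H5COOH ⇌ C6H5COO- + H+; let x = [H+] at equilibrium.
x ≈ √(Ka·C₀) = √(6.0 × 10^-5 × 1.5) = 9.49 × 10^-3 M
Fraction ionized = 9.49 × 10^-3 / 1.5 = 0.0063 → 0.6%

0.6%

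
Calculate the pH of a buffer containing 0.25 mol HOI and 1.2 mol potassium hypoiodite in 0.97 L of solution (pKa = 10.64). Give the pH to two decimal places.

pH = 11.32

Henderson–Hasselbalch: pH = pKa + log([OI-]/[HOI]) = 10.64 + log(1.2/0.25)
pH = 10.64 + (+0.681) = 11.32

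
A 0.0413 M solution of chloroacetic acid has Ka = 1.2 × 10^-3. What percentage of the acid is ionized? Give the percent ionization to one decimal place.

15.7%

ClCH2COOH ⇌ ClCH2COO- + H+; let x = [H+] at equilibrium.
Solve x² + 0.0012x − 4.96e-05 = 0 → x = 6.47 × 10^-3 M
Fraction ionized = 6.47 × 10^-3 / 0.0413 = 0.1567 → 15.7%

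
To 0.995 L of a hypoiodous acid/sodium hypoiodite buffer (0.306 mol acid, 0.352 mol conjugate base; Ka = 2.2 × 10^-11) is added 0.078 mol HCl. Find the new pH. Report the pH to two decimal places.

pH = 10.51

After neutralization: n(HOI) = 0.384 mol, n(OI-) = 0.274 mol.
pKa = −log(2.2 × 10^-11) = 10.658
pH = pKa + log([A⁻]/[HA]) = 10.658 + log(0.274/0.384) = 10.658 -0.147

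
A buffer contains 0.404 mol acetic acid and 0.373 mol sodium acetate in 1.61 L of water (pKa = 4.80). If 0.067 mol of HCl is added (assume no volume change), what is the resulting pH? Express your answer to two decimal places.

Added H+ converts CH3COO- to CH3COOH: CH3COOH → 0.471 mol, CH3COO- → 0.306 mol.
pH = pKa + log([A⁻]/[HA]) = 4.80 + log(0.306/0.471) = 4.80 -0.187

pH = 4.61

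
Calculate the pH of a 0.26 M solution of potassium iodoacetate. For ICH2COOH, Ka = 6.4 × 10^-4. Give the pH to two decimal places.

pH = 8.30

ICH2COO- is the conjugate base of the weak acid ICH2COOH.
Kb = Kw/Ka = 1.0×10^-14 / 6.4 × 10^-4 = 1.56 × 10^-11
Let x = [OH-] at equilibrium. Kb = x²/(0.26 − x).
Neglecting x in the denominator: x = √(1.56 × 10^-11 × 0.26) = 2.01 × 10^-6 M
(x/C₀ = 0.00077% < 5%, so the approximation holds.)
pOH = 5.70, so pH = 14.00 − pOH = 8.30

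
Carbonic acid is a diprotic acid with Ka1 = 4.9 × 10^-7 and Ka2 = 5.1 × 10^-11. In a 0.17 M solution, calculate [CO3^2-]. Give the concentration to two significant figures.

5.1 × 10^-11 M

First ionization gives [H+] ≈ [HCO3-] = 2.89 × 10^-4 M.
Second step: Ka2 = [H+][CO3^2-]/[HCO3-] ≈ [CO3^2-] (since [H+] ≈ [HCO3-]).
So [CO3^2-] ≈ Ka2.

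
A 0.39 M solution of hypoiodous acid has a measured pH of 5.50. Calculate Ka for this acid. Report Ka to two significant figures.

Ka = 2.6 × 10^-11

[H+] = 10^(-5.50) = 3.16 × 10^-6 M
At equilibrium [HA] = 0.39 − 3.16 × 10^-6 = 3.90 × 10^-1 M
Ka = [H+][A-]/[HA] = (3.16 × 10^-6)² / 3.90 × 10^-1 = 2.6 × 10^-11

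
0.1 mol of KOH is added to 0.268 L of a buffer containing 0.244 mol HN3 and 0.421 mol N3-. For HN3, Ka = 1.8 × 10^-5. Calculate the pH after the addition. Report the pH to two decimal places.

OH- converts HN3 to N3-: HN3 → 0.144 mol, N3- → 0.521 mol.
pKa = −log(1.8 × 10^-5) = 4.745
pH = pKa + log([A⁻]/[HA]) = 4.745 + log(0.521/0.144) = 4.745 +0.558

pH = 5.30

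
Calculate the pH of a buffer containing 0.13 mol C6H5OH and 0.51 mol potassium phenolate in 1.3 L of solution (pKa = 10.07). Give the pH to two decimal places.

pH = pKa + log([A⁻]/[HA]) = 10.07 + log(0.51/0.13)
pH = 10.07 + (+0.594) = 10.66

pH = 10.66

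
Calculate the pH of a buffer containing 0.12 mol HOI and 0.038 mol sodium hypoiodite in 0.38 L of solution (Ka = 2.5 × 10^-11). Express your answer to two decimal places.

pH = 10.10

pKa = −log(2.5 × 10^-11) = 10.602
Henderson–Hasselbalch: pH = pKa + log([OI-]/[HOI]) = 10.602 + log(0.038/0.12)
pH = 10.602 + (-0.499) = 10.10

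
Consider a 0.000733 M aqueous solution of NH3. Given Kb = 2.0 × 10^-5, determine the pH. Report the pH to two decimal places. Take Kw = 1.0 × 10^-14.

pH = 10.05

NH3 + H2O ⇌ NH4+ + OH-
Kb = [OH-]²/(0.000733 − [OH-]) = 2.0 × 10^-5
[OH-] is not negligible relative to C₀; solve [OH-]² + 2e-05·[OH-] − 1.47e-08 = 0.
[OH-] = [−2e-05 + √(2e-05² + 5.86e-08)]/2 = 1.11 × 10^-4 M
pOH = −log(1.11 × 10^-4) = 3.95; pH = 14.00 − 3.95 = 10.05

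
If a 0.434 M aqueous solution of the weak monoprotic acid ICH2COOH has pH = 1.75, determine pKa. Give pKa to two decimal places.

[H+] = 10^(-1.75) = 1.78 × 10^-2 M
At equilibrium [HA] = 0.434 − 1.78 × 10^-2 = 4.16 × 10^-1 M
Ka = [H+][A-]/[HA] = (1.78 × 10^-2)² / 4.16 × 10^-1 = 7.62 × 10^-4
pKa = -log(7.62 × 10^-4) = 3.12

pKa = 3.12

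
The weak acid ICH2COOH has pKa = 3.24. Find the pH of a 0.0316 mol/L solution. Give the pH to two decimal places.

pH = 2.40

ICH2COOH ⇌ ICH2COO- + H+
Ka = 10^(−3.24) = 5.75 × 10^-4
Let x = [H+] at equilibrium. Ka = x²/(0.0316 − x).
The 5% rule fails; solving x² + Ka·x − Ka·C₀ = 0 exactly:
x = (−Ka + √(Ka² + 4·Ka·C₀))/2 = 3.98 × 10^-3 M
pH = −log[H+] = −log(3.98 × 10^-3) = 2.40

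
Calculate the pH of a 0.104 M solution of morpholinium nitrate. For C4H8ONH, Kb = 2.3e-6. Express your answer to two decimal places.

pH = 4.67

C4H8ONH2+ is the conjugate acid of the weak base C4H8ONH.
Ka = Kw/Kb = 1.0×10^-14 / 2.3 × 10^-6 = 4.35 × 10^-9
Let x = [H+] at equilibrium. Ka = x²/(0.104 − x).
Neglecting x in the denominator: x = √(4.35 × 10^-9 × 0.104) = 2.13 × 10^-5 M
pH = −log(2.13 × 10^-5) = 4.67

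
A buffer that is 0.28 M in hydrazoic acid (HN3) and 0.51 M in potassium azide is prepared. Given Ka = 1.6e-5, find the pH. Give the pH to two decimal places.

pKa = −log(1.6 × 10^-5) = 4.796
pH = pKa + log([A⁻]/[HA]) = 4.796 + log(0.51/0.28)
pH = 4.796 + (+0.260) = 5.06

pH = 5.06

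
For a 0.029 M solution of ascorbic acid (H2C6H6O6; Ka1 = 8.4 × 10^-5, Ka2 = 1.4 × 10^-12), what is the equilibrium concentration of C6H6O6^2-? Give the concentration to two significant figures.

1.4 × 10^-12 M

First ionization gives [H+] ≈ [HC6H6O6-] = 1.52 × 10^-3 M.
Second step: Ka2 = [H+][C6H6O6^2-]/[HC6H6O6-] ≈ [C6H6O6^2-] (since [H+] ≈ [HC6H6O6-]).
So [C6H6O6^2-] ≈ Ka2.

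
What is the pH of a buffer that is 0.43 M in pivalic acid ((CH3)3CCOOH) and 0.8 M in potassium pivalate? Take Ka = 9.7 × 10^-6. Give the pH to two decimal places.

pKa = −log(9.7 × 10^-6) = 5.013
Using pH = pKa + log([base]/[acid]) with [base]/[acid] = 0.8/0.43:
pH = 5.013 + (+0.270) = 5.28

pH = 5.28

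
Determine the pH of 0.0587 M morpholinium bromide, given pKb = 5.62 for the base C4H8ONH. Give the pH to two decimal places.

C4H8ONH2+ is the conjugate acid of the weak base C4H8ONH.
Kb = 10^(−5.62) = 2.40 × 10^-6
Ka = Kw/Kb = 1.0×10^-14 / 2.40 × 10^-6 = 4.17 × 10^-9
From the ICE table, Ka = [H+]²/(0.0587 − [H+]) = 4.17 × 10^-9.
Neglecting [H+] in the denominator: [H+] = √(4.17 × 10^-9 × 0.0587) = 1.56 × 10^-5 M
([H+]/C₀ = 0.027% < 5%, so the approximation holds.)
pH = −log[H+] = −log(1.56 × 10^-5) = 4.81

pH = 4.81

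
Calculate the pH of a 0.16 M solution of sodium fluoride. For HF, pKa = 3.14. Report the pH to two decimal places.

F- is the conjugate base of the weak acid HF.
Ka = 10^(−3.14) = 7.24 × 10^-4
Kb = Kw/Ka = 1.0×10^-14 / 7.24 × 10^-4 = 1.38 × 10^-11
Kb = x²/(0.16 − x) = 1.38 × 10^-11
Since Kb ≪ C₀, x ≈ √(Kb·C₀) = 1.49 × 10^-6 M.
pOH = 5.83, so pH = 14.00 − pOH = 8.17

pH = 8.17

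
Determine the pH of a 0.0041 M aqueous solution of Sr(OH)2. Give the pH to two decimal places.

pH = 11.91

Sr(OH)2 is a strong base (each formula unit releases 2 OH-); [OH-] = 0.0082 M.
pOH = -log(0.0082) = 2.09
pH = 14.00 - 2.09 = 11.91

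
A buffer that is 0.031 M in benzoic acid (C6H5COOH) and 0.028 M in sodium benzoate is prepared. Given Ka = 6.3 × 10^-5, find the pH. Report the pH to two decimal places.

pH = 4.16

pKa = −log(6.3 × 10^-5) = 4.201
Using pH = pKa + log([base]/[acid]) with [base]/[acid] = 0.028/0.031:
pH = 4.201 + (-0.044) = 4.16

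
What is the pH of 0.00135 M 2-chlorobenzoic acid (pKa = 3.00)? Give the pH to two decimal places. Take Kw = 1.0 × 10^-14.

ClC6H4COOH ⇌ ClC6H4COO- + H+
Ka = 10^(−3.00) = 1.00 × 10^-3
Let x = [H+] at equilibrium. Ka = x²/(0.00135 − x).
The 5% rule fails; solving x² + Ka·x − Ka·C₀ = 0 exactly:
x = [−0.001 + √(0.001² + 5.4e-06)]/2 = 7.65 × 10^-4 M
pH = −log[H+] = −log(7.65 × 10^-4) = 3.12

pH = 3.12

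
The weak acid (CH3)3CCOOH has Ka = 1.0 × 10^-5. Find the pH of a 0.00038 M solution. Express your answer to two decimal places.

(CH3)3CCOOH ⇌ (CH3)3CCOO- + H+
Let x = [H+] at equilibrium. Ka = x²/(0.00038 − x).
The 5% rule fails; solving x² + Ka·x − Ka·C₀ = 0 exactly:
x = (−Ka + √(Ka² + 4·Ka·C₀))/2 = 5.68 × 10^-5 M
pH = −log(5.68 × 10^-5) = 4.25

pH = 4.25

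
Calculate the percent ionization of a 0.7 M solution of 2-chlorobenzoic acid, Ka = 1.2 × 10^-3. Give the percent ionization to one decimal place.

4.1%

ClC6H4COOH ⇌ ClC6H4COO- + H+; let x = [H+] at equilibrium.
x ≈ √(Ka·C₀) = √(1.2 × 10^-3 × 0.7) = 2.90 × 10^-2 M
% ionization = x/C₀ × 100% = 2.90 × 10^-2/0.7 × 100% = 4.1%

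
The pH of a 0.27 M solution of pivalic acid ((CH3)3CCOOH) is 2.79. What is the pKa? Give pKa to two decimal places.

[H+] = 10^(-2.79) = 1.62 × 10^-3 M
At equilibrium [HA] = 0.27 − 1.62 × 10^-3 = 2.68 × 10^-1 M
Ka = [H+][A-]/[HA] = (1.62 × 10^-3)² / 2.68 × 10^-1 = 9.79 × 10^-6
pKa = -log(9.79 × 10^-6) = 5.01

pKa = 5.01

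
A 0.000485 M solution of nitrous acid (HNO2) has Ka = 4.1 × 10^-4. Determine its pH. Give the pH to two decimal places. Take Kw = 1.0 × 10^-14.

HNO2 ⇌ NO2- + H+
Ka = x²/(0.000485 − x) = 4.1 × 10^-4
x is not negligible relative to C₀; solve x² + 0.00041·x − 1.99e-07 = 0.
x = (−Ka + √(Ka² + 4·Ka·C₀))/2 = 2.86 × 10^-4 M
pH = −log[H+] = −log(2.86 × 10^-4) = 3.54

pH = 3.54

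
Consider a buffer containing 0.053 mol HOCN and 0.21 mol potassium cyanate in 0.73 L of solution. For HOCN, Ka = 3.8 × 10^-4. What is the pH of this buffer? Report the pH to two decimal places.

pKa = −log(3.8 × 10^-4) = 3.420
pH = pKa + log([A⁻]/[HA]) = 3.420 + log(0.21/0.053)
pH = 3.420 + (+0.598) = 4.02

pH = 4.02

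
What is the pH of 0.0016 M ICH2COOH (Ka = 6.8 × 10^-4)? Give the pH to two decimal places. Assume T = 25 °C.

ICH2COOH ⇌ ICH2COO- + H+
From the ICE table, Ka = [H+]²/(0.0016 − [H+]) = 6.8 × 10^-4.
The 5% rule fails; solving [H+]² + Ka·[H+] − Ka·C₀ = 0 exactly:
[H+] = (−Ka + √(Ka² + 4·Ka·C₀))/2 = 7.57 × 10^-4 M
pH = −log(7.57 × 10^-4) = 3.12

pH = 3.12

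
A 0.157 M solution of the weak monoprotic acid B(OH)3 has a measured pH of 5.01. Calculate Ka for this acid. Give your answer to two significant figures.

Ka = 6.1 × 10^-10

[H+] = 10^(-5.01) = 9.77 × 10^-6 M
At equilibrium [HA] = 0.157 − 9.77 × 10^-6 = 1.57 × 10^-1 M
Ka = [H+][A-]/[HA] = (9.77 × 10^-6)² / 1.57 × 10^-1 = 6.1 × 10^-10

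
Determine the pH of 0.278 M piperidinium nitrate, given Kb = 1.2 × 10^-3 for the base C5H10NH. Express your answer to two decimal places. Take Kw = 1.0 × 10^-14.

C5H10NH2+ is the conjugate acid of the weak base C5H10NH.
Ka = Kw/Kb = 1.0×10^-14 / 1.2 × 10^-3 = 8.33 × 10^-12
From the ICE table, Ka = [H+]²/(0.278 − [H+]) = 8.33 × 10^-12.
Neglecting [H+] in the denominator: [H+] = √(8.33 × 10^-12 × 0.278) = 1.52 × 10^-6 M
([H+]/C₀ = 0.00055% < 5%, so the approximation holds.)
pH = −log(1.52 × 10^-6) = 5.82

pH = 5.82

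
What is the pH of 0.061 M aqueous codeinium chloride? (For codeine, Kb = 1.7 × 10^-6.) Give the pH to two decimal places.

pH = 4.72

C18H22NO3+ is the conjugate acid of the weak base C18H21NO3.
Ka = Kw/Kb = 1.0×10^-14 / 1.7 × 10^-6 = 5.88 × 10^-9
From the ICE table, Ka = [H+]²/(0.061 − [H+]) = 5.88 × 10^-9.
Neglecting [H+] in the denominator: [H+] = √(5.88 × 10^-9 × 0.061) = 1.89 × 10^-5 M
pH = −log[H+] = −log(1.89 × 10^-5) = 4.72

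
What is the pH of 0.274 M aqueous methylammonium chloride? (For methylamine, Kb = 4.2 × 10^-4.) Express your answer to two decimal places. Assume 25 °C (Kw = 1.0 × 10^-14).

pH = 5.59

CH3NH3+ is the conjugate acid of the weak base CH3NH2.
Ka = Kw/Kb = 1.0×10^-14 / 4.2 × 10^-4 = 2.38 × 10^-11
Ka = [H+]²/(0.274 − [H+]) = 2.38 × 10^-11
Neglecting [H+] in the denominator: [H+] = √(2.38 × 10^-11 × 0.274) = 2.55 × 10^-6 M
Check: 0.00093% ionized — well under 5%, approximation valid.
pH = −log[H+] = −log(2.55 × 10^-6) = 5.59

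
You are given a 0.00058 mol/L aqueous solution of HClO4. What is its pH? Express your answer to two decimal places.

HClO4 is a strong acid and dissociates completely, so [H+] = 0.00058 M.
pH = -log(0.00058) = 3.24

pH = 3.24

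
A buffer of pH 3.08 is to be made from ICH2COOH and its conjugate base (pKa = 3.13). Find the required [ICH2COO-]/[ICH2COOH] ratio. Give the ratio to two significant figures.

pH = pKa + log(r) ⇒ log(r) = 3.08 − 3.13 = -0.05
r = [ICH2COO-]/[ICH2COOH] = 10^(-0.05) = 0.891

ratio = 0.89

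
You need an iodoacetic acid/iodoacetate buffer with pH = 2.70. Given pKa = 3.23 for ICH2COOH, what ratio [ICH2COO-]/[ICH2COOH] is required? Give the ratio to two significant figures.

pH = pKa + log(r) ⇒ log(r) = 2.70 − 3.23 = -0.53
r = [ICH2COO-]/[ICH2COOH] = 10^(-0.53) = 0.295

ratio = 0.30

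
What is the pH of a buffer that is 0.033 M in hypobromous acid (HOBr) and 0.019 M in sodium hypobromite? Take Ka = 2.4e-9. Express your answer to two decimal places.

pH = 8.38

pKa = −log(2.4 × 10^-9) = 8.620
Henderson–Hasselbalch: pH = pKa + log([OBr-]/[HOBr]) = 8.620 + log(0.019/0.033)
pH = 8.620 + (-0.240) = 8.38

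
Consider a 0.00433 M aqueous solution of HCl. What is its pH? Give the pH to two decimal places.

HCl is a strong acid and dissociates completely, so [H+] = 0.00433 M.
pH = -log(0.00433) = 2.36

pH = 2.36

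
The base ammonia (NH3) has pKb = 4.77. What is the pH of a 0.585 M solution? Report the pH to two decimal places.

pH = 11.50

NH3 + H2O ⇌ NH4+ + OH-
Kb = 10^(−4.77) = 1.70 × 10^-5
Kb = [OH-]²/(0.585 − [OH-]) = 1.70 × 10^-5
Neglecting [OH-] in the denominator: [OH-] = √(1.70 × 10^-5 × 0.585) = 3.15 × 10^-3 M
pOH = 2.50, so pH = 14.00 − pOH = 11.50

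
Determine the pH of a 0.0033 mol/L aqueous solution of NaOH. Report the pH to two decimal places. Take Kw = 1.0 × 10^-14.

NaOH is a strong base; [OH-] = 0.0033 M.
pOH = -log(0.0033) = 2.48
pH = 14.00 - 2.48 = 11.52

pH = 11.52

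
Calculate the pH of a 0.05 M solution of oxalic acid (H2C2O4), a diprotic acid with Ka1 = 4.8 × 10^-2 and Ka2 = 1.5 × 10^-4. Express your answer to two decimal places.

pH = 1.51

Since Ka1 ≫ Ka2, the first ionization dominates [H+].
Ka1 = x²/(0.05 − x) = 4.8 × 10^-2
Solving the quadratic: x = (−Ka1 + √(Ka1² + 4·Ka1·C₀))/2 = 3.06 × 10^-2 M
pH = −log(3.06 × 10^-2) = 1.51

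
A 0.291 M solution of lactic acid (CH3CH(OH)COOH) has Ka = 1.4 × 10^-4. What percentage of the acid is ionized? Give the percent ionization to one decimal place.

CH3CH(OH)COOH ⇌ CH3CH(OH)COO- + H+; let x = [H+] at equilibrium.
x ≈ √(Ka·C₀) = √(1.4 × 10^-4 × 0.291) = 6.38 × 10^-3 M
Fraction ionized = 6.38 × 10^-3 / 0.291 = 0.0219 → 2.2%

2.2%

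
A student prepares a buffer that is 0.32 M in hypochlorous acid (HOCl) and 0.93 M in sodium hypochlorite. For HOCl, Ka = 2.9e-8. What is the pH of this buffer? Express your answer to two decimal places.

pKa = −log(2.9 × 10^-8) = 7.538
Henderson–Hasselbalch: pH = pKa + log([OCl-]/[HOCl]) = 7.538 + log(0.93/0.32)
pH = 7.538 + (+0.463) = 8.00

pH = 8.00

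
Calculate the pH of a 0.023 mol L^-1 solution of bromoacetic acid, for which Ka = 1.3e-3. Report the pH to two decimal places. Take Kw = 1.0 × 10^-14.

BrCH2COOH ⇌ BrCH2COO- + H+
Ka = x²/(0.023 − x) = 1.3 × 10^-3
Here C₀/Ka ≈ 17.7, so the small-x approximation fails. Use the quadratic:
x = [−0.0013 + √(0.0013² + 0.00012)]/2 = 4.86 × 10^-3 M
pH = −log[H+] = −log(4.86 × 10^-3) = 2.31

pH = 2.31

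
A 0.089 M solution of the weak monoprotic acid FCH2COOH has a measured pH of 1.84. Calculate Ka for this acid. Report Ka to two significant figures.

[H+] = 10^(-1.84) = 1.45 × 10^-2 M
At equilibrium [HA] = 0.089 − 1.45 × 10^-2 = 7.45 × 10^-2 M
Ka = [H+][A-]/[HA] = (1.45 × 10^-2)² / 7.45 × 10^-2 = 2.8 × 10^-3

Ka = 2.8 × 10^-3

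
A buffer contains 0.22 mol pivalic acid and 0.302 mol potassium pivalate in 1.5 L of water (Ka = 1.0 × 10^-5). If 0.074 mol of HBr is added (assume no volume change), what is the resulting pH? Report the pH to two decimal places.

After neutralization: n((CH3)3CCOOH) = 0.294 mol, n((CH3)3CCOO-) = 0.228 mol.
pKa = −log(1.0 × 10^-5) = 5.000
Henderson–Hasselbalch with mole ratio 0.228/0.294: pH = 5.000 + (-0.110)

pH = 4.89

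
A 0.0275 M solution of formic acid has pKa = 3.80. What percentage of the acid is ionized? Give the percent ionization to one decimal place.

7.3%

HCOOH ⇌ HCOO- + H+; let x = [H+] at equilibrium.
Ka = 10^(−3.80) = 1.58 × 10^-4
Ka = x²/(C₀ − x); solving the quadratic gives x = 2.01 × 10^-3 M.
Fraction ionized = 2.01 × 10^-3 / 0.0275 = 0.0731 → 7.3%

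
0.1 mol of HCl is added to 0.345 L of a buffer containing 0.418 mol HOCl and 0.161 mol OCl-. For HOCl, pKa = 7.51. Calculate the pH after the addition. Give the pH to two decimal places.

pH = 6.58

After neutralization: n(HOCl) = 0.518 mol, n(OCl-) = 0.061 mol.
pH = pKa + log([A⁻]/[HA]) = 7.51 + log(0.061/0.518) = 7.51 -0.929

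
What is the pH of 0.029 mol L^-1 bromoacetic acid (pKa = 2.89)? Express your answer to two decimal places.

BrCH2COOH ⇌ BrCH2COO- + H+
Ka = 10^(−2.89) = 1.29 × 10^-3
Ka = [H+]²/(0.029 − [H+]) = 1.29 × 10^-3
The 5% rule fails; solving [H+]² + Ka·[H+] − Ka·C₀ = 0 exactly:
[H+] = (−Ka + √(Ka² + 4·Ka·C₀))/2 = 5.51 × 10^-3 M
pH = −log(5.51 × 10^-3) = 2.26

pH = 2.26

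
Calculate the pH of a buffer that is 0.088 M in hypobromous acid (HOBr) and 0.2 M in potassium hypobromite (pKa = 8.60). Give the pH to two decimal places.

pH = 8.96

Henderson–Hasselbalch: pH = pKa + log([OBr-]/[HOBr]) = 8.60 + log(0.2/0.088)
pH = 8.60 + (+0.357) = 8.96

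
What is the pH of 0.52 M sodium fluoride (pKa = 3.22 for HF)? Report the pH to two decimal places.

pH = 8.47

F- is the conjugate base of the weak acid HF.
Ka = 10^(−3.22) = 6.03 × 10^-4
Kb = Kw/Ka = 1.0×10^-14 / 6.03 × 10^-4 = 1.66 × 10^-11
Let x = [OH-] at equilibrium. Kb = x²/(0.52 − x).
Neglecting x in the denominator: x = √(1.66 × 10^-11 × 0.52) = 2.94 × 10^-6 M
Check: 0.00057% ionized — well under 5%, approximation valid.
pOH = 5.53, so pH = 14.00 − pOH = 8.47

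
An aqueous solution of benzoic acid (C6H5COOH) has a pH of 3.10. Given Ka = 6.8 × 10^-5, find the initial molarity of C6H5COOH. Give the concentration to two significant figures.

[H+] = 10^(-3.10) = 7.94 × 10^-4 M = x
Ka = x²/(C₀ − x) ⇒ C₀ = x + x²/Ka
C₀ = 7.94 × 10^-4 + (7.94 × 10^-4)²/(6.8 × 10^-5) = 1.01 × 10^-2 M

C₀ = 1.0 × 10^-2 M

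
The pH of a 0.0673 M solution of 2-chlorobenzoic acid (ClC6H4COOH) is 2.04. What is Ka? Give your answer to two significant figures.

[H+] = 10^(-2.04) = 9.12 × 10^-3 M
At equilibrium [HA] = 0.0673 − 9.12 × 10^-3 = 5.82 × 10^-2 M
Ka = [H+][A-]/[HA] = (9.12 × 10^-3)² / 5.82 × 10^-2 = 1.4 × 10^-3

Ka = 1.4 × 10^-3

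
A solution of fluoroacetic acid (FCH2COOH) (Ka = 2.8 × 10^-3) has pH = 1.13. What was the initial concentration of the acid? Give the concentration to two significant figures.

[H+] = 10^(-1.13) = 7.41 × 10^-2 M = x
Ka = x²/(C₀ − x) ⇒ C₀ = x + x²/Ka
C₀ = 7.41 × 10^-2 + (7.41 × 10^-2)²/(2.8 × 10^-3) = 2.04 M

C₀ = 2.0 M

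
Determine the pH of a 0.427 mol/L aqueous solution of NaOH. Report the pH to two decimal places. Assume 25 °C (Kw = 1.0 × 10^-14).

NaOH is a strong base; [OH-] = 0.427 M.
pOH = -log(0.427) = 0.37
pH = 14.00 - 0.37 = 13.63

pH = 13.63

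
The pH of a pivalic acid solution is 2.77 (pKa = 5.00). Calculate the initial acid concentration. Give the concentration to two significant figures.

C₀ = 2.9 × 10^-1 M

[H+] = 10^(-2.77) = 1.70 × 10^-3 M = x
Ka = 10^(−5.00) = 1.00 × 10^-5
Ka = x²/(C₀ − x) ⇒ C₀ = x + x²/Ka
C₀ = 1.70 × 10^-3 + (1.70 × 10^-3)²/(1.00 × 10^-5) = 2.91 × 10^-1 M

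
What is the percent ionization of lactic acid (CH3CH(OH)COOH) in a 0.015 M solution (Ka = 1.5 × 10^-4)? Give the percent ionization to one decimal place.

CH3CH(OH)COOH ⇌ CH3CH(OH)COO- + H+; let x = [H+] at equilibrium.
Solve x² + 0.00015x − 2.25e-06 = 0 → x = 1.43 × 10^-3 M
% ionization = x/C₀ × 100% = 1.43 × 10^-3/0.015 × 100% = 9.5%

9.5%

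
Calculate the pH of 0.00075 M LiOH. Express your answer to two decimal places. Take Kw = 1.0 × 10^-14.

pH = 10.88

LiOH is a strong base; [OH-] = 0.00075 M.
pOH = -log(0.00075) = 3.12
pH = 14.00 - 3.12 = 10.88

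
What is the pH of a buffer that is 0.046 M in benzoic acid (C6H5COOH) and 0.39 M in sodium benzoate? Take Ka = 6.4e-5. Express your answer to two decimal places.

pH = 5.12

pKa = −log(6.4 × 10^-5) = 4.194
Using pH = pKa + log([base]/[acid]) with [base]/[acid] = 0.39/0.046:
pH = 4.194 + (+0.928) = 5.12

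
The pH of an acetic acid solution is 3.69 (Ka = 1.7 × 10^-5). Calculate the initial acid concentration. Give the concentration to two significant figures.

C₀ = 2.7 × 10^-3 M

[H+] = 10^(-3.69) = 2.04 × 10^-4 M = x
Ka = x²/(C₀ − x) ⇒ C₀ = x + x²/Ka
C₀ = 2.04 × 10^-4 + (2.04 × 10^-4)²/(1.7 × 10^-5) = 2.65 × 10^-3 M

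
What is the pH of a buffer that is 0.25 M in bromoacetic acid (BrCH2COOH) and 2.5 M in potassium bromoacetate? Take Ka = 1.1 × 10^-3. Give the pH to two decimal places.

pKa = −log(1.1 × 10^-3) = 2.959
pH = pKa + log([A⁻]/[HA]) = 2.959 + log(2.5/0.25)
pH = 2.959 + (+1.000) = 3.96

pH = 3.96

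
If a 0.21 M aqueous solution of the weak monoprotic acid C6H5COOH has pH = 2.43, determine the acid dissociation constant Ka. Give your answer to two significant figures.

Ka = 6.7 × 10^-5

[H+] = 10^(-2.43) = 3.72 × 10^-3 M
At equilibrium [HA] = 0.21 − 3.72 × 10^-3 = 2.06 × 10^-1 M
Ka = [H+][A-]/[HA] = (3.72 × 10^-3)² / 2.06 × 10^-1 = 6.7 × 10^-5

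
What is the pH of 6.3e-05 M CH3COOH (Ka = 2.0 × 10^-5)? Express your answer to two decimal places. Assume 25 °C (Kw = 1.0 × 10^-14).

pH = 4.57

CH3COOH ⇌ CH3COO- + H+
Ka = [H+]²/(6.3e-05 − [H+]) = 2.0 × 10^-5
[H+] is not negligible relative to C₀; solve [H+]² + 2e-05·[H+] − 1.26e-09 = 0.
[H+] = [−2e-05 + √(2e-05² + 5.04e-09)]/2 = 2.69 × 10^-5 M
pH = −log(2.69 × 10^-5) = 4.57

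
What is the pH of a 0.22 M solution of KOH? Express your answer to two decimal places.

pH = 13.34

KOH is a strong base; [OH-] = 0.22 M.
pOH = -log(0.22) = 0.66
pH = 14.00 - 0.66 = 13.34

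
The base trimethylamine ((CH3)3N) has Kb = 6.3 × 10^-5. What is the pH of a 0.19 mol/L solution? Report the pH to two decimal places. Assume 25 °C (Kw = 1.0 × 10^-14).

pH = 11.54

(CH3)3N + H2O ⇌ (CH3)3NH+ + OH-
Kb = x²/(0.19 − x) = 6.3 × 10^-5
Since Kb ≪ C₀, x ≈ √(Kb·C₀) = 3.46 × 10^-3 M.
Check: 1.8% ionized — well under 5%, approximation valid.
pOH = −log(3.46 × 10^-3) = 2.46; pH = 14.00 − 2.46 = 11.54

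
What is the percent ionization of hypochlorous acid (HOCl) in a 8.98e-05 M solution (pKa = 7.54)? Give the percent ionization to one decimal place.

1.8%

HOCl ⇌ OCl- + H+; let x = [H+] at equilibrium.
Ka = 10^(−7.54) = 2.88 × 10^-8
x ≈ √(Ka·C₀) = √(2.88 × 10^-8 × 8.98e-05) = 1.61 × 10^-6 M
% ionization = x/C₀ × 100% = 1.61 × 10^-6/8.98e-05 × 100% = 1.8%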